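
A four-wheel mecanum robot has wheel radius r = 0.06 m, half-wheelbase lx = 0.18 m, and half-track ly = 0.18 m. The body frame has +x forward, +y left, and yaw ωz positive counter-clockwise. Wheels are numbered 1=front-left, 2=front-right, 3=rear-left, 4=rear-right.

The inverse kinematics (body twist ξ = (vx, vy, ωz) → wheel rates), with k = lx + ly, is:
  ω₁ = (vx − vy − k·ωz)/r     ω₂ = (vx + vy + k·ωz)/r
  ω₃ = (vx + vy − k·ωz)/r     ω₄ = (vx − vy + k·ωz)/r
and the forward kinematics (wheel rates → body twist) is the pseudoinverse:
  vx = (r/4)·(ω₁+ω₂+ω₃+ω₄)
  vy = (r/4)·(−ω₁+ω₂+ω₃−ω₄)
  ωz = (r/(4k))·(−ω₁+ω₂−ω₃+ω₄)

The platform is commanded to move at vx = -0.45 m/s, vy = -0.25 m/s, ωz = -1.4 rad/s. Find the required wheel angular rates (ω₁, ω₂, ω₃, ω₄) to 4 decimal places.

k = lx + ly = 0.18 + 0.18 = 0.3600;  k·ωz = 0.3600·-1.4 = -0.5040
ω₁ (FL) = (vx − vy − k·ωz)/r = 0.3040/0.06 = 5.0667
ω₂ (FR) = (vx + vy + k·ωz)/r = -1.2040/0.06 = -20.0667
ω₃ (RL) = (vx + vy − k·ωz)/r = -0.1960/0.06 = -3.2667
ω₄ (RR) = (vx − vy + k·ωz)/r = -0.7040/0.06 = -11.7333

(5.0667, -20.0667, -3.2667, -11.7333)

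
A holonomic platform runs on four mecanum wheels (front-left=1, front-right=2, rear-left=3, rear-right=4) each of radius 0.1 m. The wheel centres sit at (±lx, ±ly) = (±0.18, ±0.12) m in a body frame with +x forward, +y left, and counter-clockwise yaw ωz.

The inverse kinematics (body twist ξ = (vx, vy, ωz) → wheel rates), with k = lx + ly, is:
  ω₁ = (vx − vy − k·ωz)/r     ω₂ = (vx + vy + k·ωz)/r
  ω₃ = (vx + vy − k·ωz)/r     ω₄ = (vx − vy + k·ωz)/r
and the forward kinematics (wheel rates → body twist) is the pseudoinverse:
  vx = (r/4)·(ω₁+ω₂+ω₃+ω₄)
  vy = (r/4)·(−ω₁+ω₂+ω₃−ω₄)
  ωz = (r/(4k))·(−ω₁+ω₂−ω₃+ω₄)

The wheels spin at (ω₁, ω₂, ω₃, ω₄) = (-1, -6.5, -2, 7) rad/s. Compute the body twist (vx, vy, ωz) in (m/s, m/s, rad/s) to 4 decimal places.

(-0.0625, -0.3625, 0.2917)

k = lx + ly = 0.18 + 0.12 = 0.3000
ω₁+ω₂+ω₃+ω₄ = -2.5000  →  vx = (0.1/4)·-2.5000 = -0.0625
−ω₁+ω₂+ω₃−ω₄ = -14.5000  →  vy = (0.1/4)·-14.5000 = -0.3625
−ω₁+ω₂−ω₃+ω₄ = 3.5000  →  ωz = (0.1/1.2000)·3.5000 = 0.2917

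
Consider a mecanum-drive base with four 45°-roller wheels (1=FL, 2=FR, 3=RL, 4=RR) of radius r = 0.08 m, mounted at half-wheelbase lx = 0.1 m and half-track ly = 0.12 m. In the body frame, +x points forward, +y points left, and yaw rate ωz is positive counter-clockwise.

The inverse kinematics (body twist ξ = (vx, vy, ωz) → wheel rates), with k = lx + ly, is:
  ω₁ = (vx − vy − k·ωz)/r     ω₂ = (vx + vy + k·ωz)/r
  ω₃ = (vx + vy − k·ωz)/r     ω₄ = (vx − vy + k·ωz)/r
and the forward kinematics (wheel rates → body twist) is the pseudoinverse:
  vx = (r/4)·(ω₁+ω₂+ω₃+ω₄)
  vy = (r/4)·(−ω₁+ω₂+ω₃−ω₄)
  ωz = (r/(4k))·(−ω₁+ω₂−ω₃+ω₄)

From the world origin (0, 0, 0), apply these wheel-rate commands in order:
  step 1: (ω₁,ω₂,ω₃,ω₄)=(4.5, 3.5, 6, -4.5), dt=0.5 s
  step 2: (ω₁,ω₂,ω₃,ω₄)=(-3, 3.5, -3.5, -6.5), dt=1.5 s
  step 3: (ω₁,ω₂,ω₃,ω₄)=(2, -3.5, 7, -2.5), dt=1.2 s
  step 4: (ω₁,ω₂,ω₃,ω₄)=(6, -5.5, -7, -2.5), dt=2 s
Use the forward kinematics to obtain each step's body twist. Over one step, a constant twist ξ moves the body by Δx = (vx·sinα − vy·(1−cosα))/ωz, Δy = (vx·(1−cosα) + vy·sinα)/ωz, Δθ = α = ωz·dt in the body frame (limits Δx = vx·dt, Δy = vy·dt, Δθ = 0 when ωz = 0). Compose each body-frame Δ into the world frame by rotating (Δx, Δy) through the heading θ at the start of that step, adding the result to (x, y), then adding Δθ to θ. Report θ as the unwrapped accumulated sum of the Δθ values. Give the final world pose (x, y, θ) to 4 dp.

step 1: ξ=(vx,vy,ωz)=(0.1900, 0.1900, -1.0455), dt=0.5 → body Δ=(0.1150, 0.0665, -0.5227) → world pose (0.1150, 0.0665, -0.5227)
step 2: ξ=(vx,vy,ωz)=(-0.1900, 0.1900, 0.3182), dt=1.5 → body Δ=(-0.3410, 0.2076, 0.4773) → world pose (-0.0769, 0.4166, -0.0455)
step 3: ξ=(vx,vy,ωz)=(0.0600, 0.0800, -1.3636), dt=1.2 → body Δ=(0.1064, 0.0117, -1.6364) → world pose (0.0300, 0.4234, -1.6818)
step 4: ξ=(vx,vy,ωz)=(-0.1800, -0.3200, -0.6364), dt=2.0 → body Δ=(-0.6256, -0.2809, -1.2727) → world pose (-0.1799, 1.0762, -2.9545)

(-0.1799, 1.0762, -2.9545)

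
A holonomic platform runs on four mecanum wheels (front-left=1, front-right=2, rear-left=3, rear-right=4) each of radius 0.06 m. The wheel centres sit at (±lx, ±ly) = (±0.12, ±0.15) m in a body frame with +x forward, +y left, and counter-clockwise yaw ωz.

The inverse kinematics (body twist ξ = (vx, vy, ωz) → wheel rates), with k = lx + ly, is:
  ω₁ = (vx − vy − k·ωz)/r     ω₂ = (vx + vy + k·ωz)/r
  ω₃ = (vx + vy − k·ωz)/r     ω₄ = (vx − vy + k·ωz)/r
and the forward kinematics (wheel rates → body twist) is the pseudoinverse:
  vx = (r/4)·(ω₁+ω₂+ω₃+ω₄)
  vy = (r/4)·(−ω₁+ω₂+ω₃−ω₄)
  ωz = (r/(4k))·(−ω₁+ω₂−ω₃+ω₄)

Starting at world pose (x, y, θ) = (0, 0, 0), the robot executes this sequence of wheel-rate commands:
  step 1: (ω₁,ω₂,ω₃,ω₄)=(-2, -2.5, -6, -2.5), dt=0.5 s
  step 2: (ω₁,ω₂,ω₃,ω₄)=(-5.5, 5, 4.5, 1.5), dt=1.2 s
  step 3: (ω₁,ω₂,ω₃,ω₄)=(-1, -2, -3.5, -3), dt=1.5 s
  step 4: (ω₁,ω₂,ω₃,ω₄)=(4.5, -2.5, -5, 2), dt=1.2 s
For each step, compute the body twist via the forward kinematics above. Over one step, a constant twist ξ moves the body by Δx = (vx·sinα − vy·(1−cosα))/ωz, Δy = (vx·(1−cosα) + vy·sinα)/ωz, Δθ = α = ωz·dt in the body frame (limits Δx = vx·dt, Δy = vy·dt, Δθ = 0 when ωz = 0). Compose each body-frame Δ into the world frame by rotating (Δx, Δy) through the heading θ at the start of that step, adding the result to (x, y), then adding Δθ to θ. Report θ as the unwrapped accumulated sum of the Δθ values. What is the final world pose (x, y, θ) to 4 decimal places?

(-0.1305, -0.1425, 0.5417)

step 1: ξ=(vx,vy,ωz)=(-0.1950, -0.0600, 0.1667), dt=0.5 → body Δ=(-0.0961, -0.0340, 0.0833) → world pose (-0.0961, -0.0340, 0.0833)
step 2: ξ=(vx,vy,ωz)=(0.0825, 0.2025, 0.4167), dt=1.2 → body Δ=(0.0354, 0.2572, 0.5000) → world pose (-0.0822, 0.2253, 0.5833)
step 3: ξ=(vx,vy,ωz)=(-0.1425, -0.0225, -0.0278), dt=1.5 → body Δ=(-0.2144, -0.0293, -0.0417) → world pose (-0.2450, 0.0827, 0.5417)
step 4: ξ=(vx,vy,ωz)=(-0.0150, -0.2100, 0.0000), dt=1.2 → body Δ=(-0.0180, -0.2520, 0.0000) → world pose (-0.1305, -0.1425, 0.5417)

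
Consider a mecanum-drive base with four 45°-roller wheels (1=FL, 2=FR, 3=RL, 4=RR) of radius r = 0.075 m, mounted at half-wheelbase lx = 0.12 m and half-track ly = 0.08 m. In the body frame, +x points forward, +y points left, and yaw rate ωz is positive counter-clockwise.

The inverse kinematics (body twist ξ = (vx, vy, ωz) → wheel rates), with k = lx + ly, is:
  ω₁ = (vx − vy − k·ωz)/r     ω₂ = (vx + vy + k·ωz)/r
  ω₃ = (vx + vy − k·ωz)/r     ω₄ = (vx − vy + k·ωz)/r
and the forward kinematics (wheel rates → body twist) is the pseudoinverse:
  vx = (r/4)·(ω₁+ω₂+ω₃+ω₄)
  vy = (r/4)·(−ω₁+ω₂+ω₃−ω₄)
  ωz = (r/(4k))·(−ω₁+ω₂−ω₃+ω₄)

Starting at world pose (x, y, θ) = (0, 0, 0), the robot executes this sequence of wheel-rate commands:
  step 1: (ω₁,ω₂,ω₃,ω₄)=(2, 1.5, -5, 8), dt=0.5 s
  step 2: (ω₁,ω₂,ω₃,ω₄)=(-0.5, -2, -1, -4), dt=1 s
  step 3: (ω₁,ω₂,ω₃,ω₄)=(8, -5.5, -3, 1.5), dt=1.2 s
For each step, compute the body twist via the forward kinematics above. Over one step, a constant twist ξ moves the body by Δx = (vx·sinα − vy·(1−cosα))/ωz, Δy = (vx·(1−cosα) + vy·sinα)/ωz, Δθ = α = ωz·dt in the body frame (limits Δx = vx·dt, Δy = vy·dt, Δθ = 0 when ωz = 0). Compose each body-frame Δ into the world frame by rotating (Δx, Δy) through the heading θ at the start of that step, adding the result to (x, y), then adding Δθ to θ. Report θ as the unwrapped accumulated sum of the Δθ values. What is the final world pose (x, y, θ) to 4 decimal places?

step 1: ξ=(vx,vy,ωz)=(0.1219, -0.2531, 1.1719), dt=0.5 → body Δ=(0.0935, -0.1021, 0.5859) → world pose (0.0935, -0.1021, 0.5859)
step 2: ξ=(vx,vy,ωz)=(-0.1406, 0.0281, -0.4219), dt=1.0 → body Δ=(-0.1306, 0.0565, -0.4219) → world pose (-0.0466, -0.1272, 0.1641)
step 3: ξ=(vx,vy,ωz)=(0.0188, -0.3375, -0.8437), dt=1.2 → body Δ=(-0.1693, -0.3497, -1.0125) → world pose (-0.1564, -0.4999, -0.8484)

(-0.1564, -0.4999, -0.8484)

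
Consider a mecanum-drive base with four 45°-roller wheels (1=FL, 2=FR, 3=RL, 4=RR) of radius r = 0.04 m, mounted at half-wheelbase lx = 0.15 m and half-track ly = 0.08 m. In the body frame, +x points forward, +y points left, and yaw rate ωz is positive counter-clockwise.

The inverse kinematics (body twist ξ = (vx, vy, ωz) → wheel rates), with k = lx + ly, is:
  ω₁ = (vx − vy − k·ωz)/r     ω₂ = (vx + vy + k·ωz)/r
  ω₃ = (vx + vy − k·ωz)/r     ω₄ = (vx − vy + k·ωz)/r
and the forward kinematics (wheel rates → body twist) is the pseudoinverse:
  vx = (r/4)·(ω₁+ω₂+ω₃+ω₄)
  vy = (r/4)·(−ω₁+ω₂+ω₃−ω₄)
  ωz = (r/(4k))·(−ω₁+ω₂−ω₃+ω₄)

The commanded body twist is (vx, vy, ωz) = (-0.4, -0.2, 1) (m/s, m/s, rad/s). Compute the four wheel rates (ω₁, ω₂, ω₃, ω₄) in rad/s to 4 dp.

(-10.7500, -9.2500, -20.7500, 0.7500)

k = lx + ly = 0.15 + 0.08 = 0.2300;  k·ωz = 0.2300·1 = 0.2300
ω₁ (FL) = (vx − vy − k·ωz)/r = -0.4300/0.04 = -10.7500
ω₂ (FR) = (vx + vy + k·ωz)/r = -0.3700/0.04 = -9.2500
ω₃ (RL) = (vx + vy − k·ωz)/r = -0.8300/0.04 = -20.7500
ω₄ (RR) = (vx − vy + k·ωz)/r = 0.0300/0.04 = 0.7500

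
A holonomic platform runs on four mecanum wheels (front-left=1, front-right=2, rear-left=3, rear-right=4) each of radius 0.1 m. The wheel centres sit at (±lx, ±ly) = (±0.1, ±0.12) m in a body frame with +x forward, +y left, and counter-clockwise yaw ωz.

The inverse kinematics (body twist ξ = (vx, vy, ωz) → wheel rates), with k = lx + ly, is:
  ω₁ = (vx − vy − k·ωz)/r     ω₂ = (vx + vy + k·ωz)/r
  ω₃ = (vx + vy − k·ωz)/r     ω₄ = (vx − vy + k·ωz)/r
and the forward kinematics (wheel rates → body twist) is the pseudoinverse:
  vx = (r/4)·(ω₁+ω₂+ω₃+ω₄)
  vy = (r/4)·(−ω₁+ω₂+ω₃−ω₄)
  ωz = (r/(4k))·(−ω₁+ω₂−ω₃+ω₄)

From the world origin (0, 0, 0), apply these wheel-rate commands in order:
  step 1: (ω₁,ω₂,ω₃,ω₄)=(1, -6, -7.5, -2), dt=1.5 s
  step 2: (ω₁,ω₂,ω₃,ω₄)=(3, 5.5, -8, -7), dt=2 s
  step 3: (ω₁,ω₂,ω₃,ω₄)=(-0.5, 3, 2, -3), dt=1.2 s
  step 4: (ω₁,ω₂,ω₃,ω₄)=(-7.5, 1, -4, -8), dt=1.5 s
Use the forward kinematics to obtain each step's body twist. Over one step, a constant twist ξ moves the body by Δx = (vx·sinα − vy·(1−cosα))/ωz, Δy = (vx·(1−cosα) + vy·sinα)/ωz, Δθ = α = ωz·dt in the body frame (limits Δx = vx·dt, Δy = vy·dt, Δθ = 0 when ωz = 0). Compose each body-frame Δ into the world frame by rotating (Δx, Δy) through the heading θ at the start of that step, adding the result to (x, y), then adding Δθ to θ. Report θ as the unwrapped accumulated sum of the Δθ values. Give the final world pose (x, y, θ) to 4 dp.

step 1: ξ=(vx,vy,ωz)=(-0.3625, -0.3125, -0.1705), dt=1.5 → body Δ=(-0.5974, -0.3945, -0.2557) → world pose (-0.5974, -0.3945, -0.2557)
step 2: ξ=(vx,vy,ωz)=(-0.1625, 0.0375, 0.3977), dt=2.0 → body Δ=(-0.3201, -0.0553, 0.7955) → world pose (-0.9211, -0.3670, 0.5398)
step 3: ξ=(vx,vy,ωz)=(0.0375, 0.2125, -0.1705), dt=1.2 → body Δ=(0.0707, 0.2486, -0.2045) → world pose (-0.9883, -0.1174, 0.3352)
step 4: ξ=(vx,vy,ωz)=(-0.4625, 0.3125, 0.5114), dt=1.5 → body Δ=(-0.7988, 0.1708, 0.7670) → world pose (-1.7988, -0.2189, 1.1023)

(-1.7988, -0.2189, 1.1023)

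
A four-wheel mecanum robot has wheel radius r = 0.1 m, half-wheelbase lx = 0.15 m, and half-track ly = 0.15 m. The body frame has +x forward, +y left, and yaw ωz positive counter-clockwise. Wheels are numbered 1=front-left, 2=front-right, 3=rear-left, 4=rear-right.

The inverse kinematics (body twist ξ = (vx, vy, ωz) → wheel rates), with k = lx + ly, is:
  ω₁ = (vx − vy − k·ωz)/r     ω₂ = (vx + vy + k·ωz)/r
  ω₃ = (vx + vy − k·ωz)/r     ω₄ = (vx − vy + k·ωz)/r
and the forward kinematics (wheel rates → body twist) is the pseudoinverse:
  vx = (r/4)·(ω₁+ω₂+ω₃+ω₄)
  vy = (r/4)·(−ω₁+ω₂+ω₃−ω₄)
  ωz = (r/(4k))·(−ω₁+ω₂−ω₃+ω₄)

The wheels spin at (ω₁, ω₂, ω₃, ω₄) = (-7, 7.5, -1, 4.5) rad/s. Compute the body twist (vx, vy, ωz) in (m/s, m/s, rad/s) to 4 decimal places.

k = lx + ly = 0.15 + 0.15 = 0.3000
ω₁+ω₂+ω₃+ω₄ = 4.0000  →  vx = (0.1/4)·4.0000 = 0.1000
−ω₁+ω₂+ω₃−ω₄ = 9.0000  →  vy = (0.1/4)·9.0000 = 0.2250
−ω₁+ω₂−ω₃+ω₄ = 20.0000  →  ωz = (0.1/1.2000)·20.0000 = 1.6667

(0.1000, 0.2250, 1.6667)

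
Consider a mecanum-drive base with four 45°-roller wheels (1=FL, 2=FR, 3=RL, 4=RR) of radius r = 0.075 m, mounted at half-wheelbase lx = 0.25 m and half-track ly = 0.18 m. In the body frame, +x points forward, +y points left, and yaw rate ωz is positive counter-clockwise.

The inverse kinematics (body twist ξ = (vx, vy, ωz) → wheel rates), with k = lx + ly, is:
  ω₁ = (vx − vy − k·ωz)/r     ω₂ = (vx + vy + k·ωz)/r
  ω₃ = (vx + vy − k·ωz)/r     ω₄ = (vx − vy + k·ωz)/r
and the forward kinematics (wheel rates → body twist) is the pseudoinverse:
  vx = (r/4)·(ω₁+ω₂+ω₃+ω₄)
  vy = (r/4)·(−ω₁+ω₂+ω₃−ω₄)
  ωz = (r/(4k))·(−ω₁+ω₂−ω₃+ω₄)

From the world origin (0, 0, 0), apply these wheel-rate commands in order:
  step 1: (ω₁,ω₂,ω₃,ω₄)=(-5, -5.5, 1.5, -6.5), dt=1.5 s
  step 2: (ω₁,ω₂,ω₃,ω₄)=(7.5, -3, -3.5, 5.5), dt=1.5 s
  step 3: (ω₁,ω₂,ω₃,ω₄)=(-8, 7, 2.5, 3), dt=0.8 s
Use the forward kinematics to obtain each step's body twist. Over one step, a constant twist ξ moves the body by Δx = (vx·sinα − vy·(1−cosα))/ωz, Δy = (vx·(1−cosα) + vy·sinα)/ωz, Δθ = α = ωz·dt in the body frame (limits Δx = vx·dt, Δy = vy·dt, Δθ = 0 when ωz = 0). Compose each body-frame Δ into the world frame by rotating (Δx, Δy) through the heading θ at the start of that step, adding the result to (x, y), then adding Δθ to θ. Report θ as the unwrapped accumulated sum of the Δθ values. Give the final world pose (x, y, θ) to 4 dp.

(-0.3759, -0.0622, -0.1134)

step 1: ξ=(vx,vy,ωz)=(-0.2906, 0.1406, -0.3706), dt=1.5 → body Δ=(-0.3567, 0.3183, -0.5560) → world pose (-0.3567, 0.3183, -0.5560)
step 2: ξ=(vx,vy,ωz)=(0.1219, -0.3656, -0.0654), dt=1.5 → body Δ=(0.1556, -0.5565, -0.0981) → world pose (-0.5182, -0.2365, -0.6541)
step 3: ξ=(vx,vy,ωz)=(0.0844, 0.2719, 0.6759), dt=0.8 → body Δ=(0.0069, 0.2249, 0.5407) → world pose (-0.3759, -0.0622, -0.1134)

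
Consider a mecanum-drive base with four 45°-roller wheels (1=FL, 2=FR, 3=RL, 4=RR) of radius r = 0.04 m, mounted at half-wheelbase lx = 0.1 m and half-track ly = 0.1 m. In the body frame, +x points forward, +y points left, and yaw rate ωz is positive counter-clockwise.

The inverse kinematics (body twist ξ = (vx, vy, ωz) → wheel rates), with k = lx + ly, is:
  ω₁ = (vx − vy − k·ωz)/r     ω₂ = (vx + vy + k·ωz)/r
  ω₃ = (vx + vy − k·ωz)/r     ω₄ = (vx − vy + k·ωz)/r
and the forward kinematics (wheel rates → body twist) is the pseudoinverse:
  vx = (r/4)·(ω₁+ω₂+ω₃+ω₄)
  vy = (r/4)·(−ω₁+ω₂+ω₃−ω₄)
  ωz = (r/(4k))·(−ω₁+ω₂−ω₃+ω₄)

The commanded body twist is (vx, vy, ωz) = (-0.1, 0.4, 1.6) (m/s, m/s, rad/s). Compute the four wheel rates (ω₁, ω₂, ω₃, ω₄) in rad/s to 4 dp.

k = lx + ly = 0.1 + 0.1 = 0.2000;  k·ωz = 0.2000·1.6 = 0.3200
ω₁ (FL) = (vx − vy − k·ωz)/r = -0.8200/0.04 = -20.5000
ω₂ (FR) = (vx + vy + k·ωz)/r = 0.6200/0.04 = 15.5000
ω₃ (RL) = (vx + vy − k·ωz)/r = -0.0200/0.04 = -0.5000
ω₄ (RR) = (vx − vy + k·ωz)/r = -0.1800/0.04 = -4.5000

(-20.5000, 15.5000, -0.5000, -4.5000)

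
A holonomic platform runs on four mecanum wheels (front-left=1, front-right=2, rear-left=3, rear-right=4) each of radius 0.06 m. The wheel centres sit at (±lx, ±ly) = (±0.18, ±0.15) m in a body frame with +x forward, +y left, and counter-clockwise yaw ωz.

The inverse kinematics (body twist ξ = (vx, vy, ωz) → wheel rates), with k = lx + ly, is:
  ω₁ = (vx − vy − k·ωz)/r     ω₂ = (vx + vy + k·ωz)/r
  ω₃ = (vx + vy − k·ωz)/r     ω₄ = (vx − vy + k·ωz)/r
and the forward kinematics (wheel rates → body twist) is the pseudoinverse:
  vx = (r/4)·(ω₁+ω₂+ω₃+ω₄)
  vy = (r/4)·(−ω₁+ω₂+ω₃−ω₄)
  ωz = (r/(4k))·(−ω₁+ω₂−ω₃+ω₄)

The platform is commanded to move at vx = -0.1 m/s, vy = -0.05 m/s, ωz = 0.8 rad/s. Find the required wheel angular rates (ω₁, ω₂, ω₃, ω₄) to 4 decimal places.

(-5.2333, 1.9000, -6.9000, 3.5667)

k = lx + ly = 0.18 + 0.15 = 0.3300;  k·ωz = 0.3300·0.8 = 0.2640
ω₁ (FL) = (vx − vy − k·ωz)/r = -0.3140/0.06 = -5.2333
ω₂ (FR) = (vx + vy + k·ωz)/r = 0.1140/0.06 = 1.9000
ω₃ (RL) = (vx + vy − k·ωz)/r = -0.4140/0.06 = -6.9000
ω₄ (RR) = (vx − vy + k·ωz)/r = 0.2140/0.06 = 3.5667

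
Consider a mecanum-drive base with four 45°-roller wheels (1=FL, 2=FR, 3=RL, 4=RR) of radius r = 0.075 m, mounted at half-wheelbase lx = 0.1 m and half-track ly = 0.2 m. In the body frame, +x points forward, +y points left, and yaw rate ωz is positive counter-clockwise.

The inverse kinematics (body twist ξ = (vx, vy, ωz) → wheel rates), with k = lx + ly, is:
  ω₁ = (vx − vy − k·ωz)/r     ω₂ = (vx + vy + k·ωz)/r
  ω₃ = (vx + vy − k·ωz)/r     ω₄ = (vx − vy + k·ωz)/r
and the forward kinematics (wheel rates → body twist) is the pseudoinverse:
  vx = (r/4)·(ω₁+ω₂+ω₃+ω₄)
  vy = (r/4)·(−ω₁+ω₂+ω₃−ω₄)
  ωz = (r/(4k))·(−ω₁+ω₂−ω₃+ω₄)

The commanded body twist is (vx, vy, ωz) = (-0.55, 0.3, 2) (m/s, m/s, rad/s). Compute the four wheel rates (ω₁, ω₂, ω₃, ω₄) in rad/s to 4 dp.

(-19.3333, 4.6667, -11.3333, -3.3333)

k = lx + ly = 0.1 + 0.2 = 0.3000;  k·ωz = 0.3000·2 = 0.6000
ω₁ (FL) = (vx − vy − k·ωz)/r = -1.4500/0.075 = -19.3333
ω₂ (FR) = (vx + vy + k·ωz)/r = 0.3500/0.075 = 4.6667
ω₃ (RL) = (vx + vy − k·ωz)/r = -0.8500/0.075 = -11.3333
ω₄ (RR) = (vx − vy + k·ωz)/r = -0.2500/0.075 = -3.3333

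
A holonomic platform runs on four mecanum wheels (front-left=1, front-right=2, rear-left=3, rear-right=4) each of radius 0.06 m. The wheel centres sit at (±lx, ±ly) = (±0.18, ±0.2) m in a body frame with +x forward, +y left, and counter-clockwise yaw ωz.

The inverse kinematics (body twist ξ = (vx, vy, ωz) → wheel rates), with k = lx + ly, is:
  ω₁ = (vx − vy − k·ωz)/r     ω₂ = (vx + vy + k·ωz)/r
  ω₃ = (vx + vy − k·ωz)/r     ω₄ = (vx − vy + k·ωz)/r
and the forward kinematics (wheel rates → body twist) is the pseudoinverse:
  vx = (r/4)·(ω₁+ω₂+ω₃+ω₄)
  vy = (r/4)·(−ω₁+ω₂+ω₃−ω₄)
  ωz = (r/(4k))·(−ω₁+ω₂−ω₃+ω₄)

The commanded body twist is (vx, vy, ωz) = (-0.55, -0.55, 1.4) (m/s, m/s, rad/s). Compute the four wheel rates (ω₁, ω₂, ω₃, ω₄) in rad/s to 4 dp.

(-8.8667, -9.4667, -27.2000, 8.8667)

k = lx + ly = 0.18 + 0.2 = 0.3800;  k·ωz = 0.3800·1.4 = 0.5320
ω₁ (FL) = (vx − vy − k·ωz)/r = -0.5320/0.06 = -8.8667
ω₂ (FR) = (vx + vy + k·ωz)/r = -0.5680/0.06 = -9.4667
ω₃ (RL) = (vx + vy − k·ωz)/r = -1.6320/0.06 = -27.2000
ω₄ (RR) = (vx − vy + k·ωz)/r = 0.5320/0.06 = 8.8667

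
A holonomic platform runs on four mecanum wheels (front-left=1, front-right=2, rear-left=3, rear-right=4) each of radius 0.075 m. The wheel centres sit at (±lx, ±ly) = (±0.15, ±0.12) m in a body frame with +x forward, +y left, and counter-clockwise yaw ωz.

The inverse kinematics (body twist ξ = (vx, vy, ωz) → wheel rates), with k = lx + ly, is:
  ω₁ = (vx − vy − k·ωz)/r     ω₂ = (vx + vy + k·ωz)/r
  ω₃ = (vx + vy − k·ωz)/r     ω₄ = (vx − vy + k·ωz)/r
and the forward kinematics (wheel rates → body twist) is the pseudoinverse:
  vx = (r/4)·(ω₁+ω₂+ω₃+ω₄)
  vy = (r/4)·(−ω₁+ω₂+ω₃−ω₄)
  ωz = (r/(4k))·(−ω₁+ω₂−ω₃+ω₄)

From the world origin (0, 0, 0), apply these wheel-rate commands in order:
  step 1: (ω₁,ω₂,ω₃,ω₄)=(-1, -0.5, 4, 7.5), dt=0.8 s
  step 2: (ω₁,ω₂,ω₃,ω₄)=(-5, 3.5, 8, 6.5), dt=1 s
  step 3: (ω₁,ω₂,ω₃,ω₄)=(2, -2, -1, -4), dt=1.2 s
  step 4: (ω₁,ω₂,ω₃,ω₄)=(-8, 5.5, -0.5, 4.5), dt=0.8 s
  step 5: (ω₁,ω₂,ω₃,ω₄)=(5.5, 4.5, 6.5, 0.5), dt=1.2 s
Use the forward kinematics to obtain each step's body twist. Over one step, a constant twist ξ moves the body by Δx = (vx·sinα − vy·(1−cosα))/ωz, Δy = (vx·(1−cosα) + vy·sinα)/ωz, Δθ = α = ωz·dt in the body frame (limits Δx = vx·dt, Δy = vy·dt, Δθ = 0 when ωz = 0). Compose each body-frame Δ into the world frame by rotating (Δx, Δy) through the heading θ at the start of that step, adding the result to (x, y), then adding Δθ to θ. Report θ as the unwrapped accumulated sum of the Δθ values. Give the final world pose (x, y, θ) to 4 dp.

step 1: ξ=(vx,vy,ωz)=(0.1875, -0.0563, 0.2778), dt=0.8 → body Δ=(0.1537, -0.0280, 0.2222) → world pose (0.1537, -0.0280, 0.2222)
step 2: ξ=(vx,vy,ωz)=(0.2437, 0.1875, 0.4861), dt=1.0 → body Δ=(0.1896, 0.2383, 0.4861) → world pose (0.2861, 0.2462, 0.7083)
step 3: ξ=(vx,vy,ωz)=(-0.0938, -0.0187, -0.4861), dt=1.2 → body Δ=(-0.1126, 0.0106, -0.5833) → world pose (0.1937, 0.1810, 0.1250)
step 4: ξ=(vx,vy,ωz)=(0.0281, 0.1594, 1.2847), dt=0.8 → body Δ=(-0.0412, 0.1168, 1.0278) → world pose (0.1383, 0.2917, 1.1528)
step 5: ξ=(vx,vy,ωz)=(0.3187, 0.0938, -0.4861), dt=1.2 → body Δ=(0.3931, -0.0022, -0.5833) → world pose (0.2998, 0.6501, 0.5694)

(0.2998, 0.6501, 0.5694)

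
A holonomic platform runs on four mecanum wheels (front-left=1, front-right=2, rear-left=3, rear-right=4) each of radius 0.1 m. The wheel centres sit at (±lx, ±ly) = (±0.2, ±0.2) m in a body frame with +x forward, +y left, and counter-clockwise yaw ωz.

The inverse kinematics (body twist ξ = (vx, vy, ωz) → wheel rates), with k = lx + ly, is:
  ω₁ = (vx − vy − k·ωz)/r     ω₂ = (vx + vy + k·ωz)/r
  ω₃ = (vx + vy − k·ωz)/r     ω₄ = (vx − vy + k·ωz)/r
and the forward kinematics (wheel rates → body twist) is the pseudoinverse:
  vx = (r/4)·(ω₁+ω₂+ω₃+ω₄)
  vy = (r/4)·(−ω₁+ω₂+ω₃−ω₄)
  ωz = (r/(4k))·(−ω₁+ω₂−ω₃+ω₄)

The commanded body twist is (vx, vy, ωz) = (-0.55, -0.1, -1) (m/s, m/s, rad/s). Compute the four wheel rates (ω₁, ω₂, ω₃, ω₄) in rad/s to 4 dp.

(-0.5000, -10.5000, -2.5000, -8.5000)

k = lx + ly = 0.2 + 0.2 = 0.4000;  k·ωz = 0.4000·-1 = -0.4000
ω₁ (FL) = (vx − vy − k·ωz)/r = -0.0500/0.1 = -0.5000
ω₂ (FR) = (vx + vy + k·ωz)/r = -1.0500/0.1 = -10.5000
ω₃ (RL) = (vx + vy − k·ωz)/r = -0.2500/0.1 = -2.5000
ω₄ (RR) = (vx − vy + k·ωz)/r = -0.8500/0.1 = -8.5000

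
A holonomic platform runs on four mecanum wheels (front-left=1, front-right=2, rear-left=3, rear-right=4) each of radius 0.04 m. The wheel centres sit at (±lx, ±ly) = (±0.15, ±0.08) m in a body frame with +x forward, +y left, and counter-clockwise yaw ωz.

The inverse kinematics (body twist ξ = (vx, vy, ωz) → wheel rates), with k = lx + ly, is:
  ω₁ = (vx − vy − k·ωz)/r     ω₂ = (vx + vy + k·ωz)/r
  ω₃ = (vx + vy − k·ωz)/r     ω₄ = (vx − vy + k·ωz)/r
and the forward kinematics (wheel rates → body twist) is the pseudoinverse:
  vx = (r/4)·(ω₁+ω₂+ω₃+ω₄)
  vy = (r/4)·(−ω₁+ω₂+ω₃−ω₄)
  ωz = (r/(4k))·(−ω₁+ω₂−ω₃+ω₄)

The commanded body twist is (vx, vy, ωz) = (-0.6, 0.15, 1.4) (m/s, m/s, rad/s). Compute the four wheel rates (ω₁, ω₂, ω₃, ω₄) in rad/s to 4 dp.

k = lx + ly = 0.15 + 0.08 = 0.2300;  k·ωz = 0.2300·1.4 = 0.3220
ω₁ (FL) = (vx − vy − k·ωz)/r = -1.0720/0.04 = -26.8000
ω₂ (FR) = (vx + vy + k·ωz)/r = -0.1280/0.04 = -3.2000
ω₃ (RL) = (vx + vy − k·ωz)/r = -0.7720/0.04 = -19.3000
ω₄ (RR) = (vx − vy + k·ωz)/r = -0.4280/0.04 = -10.7000

(-26.8000, -3.2000, -19.3000, -10.7000)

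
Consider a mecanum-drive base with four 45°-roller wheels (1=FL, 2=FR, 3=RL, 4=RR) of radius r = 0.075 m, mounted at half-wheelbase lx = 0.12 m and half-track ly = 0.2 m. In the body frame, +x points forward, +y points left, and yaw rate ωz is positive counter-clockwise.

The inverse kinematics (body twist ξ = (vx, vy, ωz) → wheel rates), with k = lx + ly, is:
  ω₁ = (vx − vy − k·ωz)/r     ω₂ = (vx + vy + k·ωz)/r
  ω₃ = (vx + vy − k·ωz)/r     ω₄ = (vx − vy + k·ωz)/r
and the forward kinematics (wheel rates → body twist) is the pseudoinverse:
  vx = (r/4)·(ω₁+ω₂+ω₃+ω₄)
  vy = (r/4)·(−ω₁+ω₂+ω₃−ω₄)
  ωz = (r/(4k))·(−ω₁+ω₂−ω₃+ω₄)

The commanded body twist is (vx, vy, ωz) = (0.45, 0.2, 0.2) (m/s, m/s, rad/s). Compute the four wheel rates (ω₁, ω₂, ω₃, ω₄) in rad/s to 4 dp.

k = lx + ly = 0.12 + 0.2 = 0.3200;  k·ωz = 0.3200·0.2 = 0.0640
ω₁ (FL) = (vx − vy − k·ωz)/r = 0.1860/0.075 = 2.4800
ω₂ (FR) = (vx + vy + k·ωz)/r = 0.7140/0.075 = 9.5200
ω₃ (RL) = (vx + vy − k·ωz)/r = 0.5860/0.075 = 7.8133
ω₄ (RR) = (vx − vy + k·ωz)/r = 0.3140/0.075 = 4.1867

(2.4800, 9.5200, 7.8133, 4.1867)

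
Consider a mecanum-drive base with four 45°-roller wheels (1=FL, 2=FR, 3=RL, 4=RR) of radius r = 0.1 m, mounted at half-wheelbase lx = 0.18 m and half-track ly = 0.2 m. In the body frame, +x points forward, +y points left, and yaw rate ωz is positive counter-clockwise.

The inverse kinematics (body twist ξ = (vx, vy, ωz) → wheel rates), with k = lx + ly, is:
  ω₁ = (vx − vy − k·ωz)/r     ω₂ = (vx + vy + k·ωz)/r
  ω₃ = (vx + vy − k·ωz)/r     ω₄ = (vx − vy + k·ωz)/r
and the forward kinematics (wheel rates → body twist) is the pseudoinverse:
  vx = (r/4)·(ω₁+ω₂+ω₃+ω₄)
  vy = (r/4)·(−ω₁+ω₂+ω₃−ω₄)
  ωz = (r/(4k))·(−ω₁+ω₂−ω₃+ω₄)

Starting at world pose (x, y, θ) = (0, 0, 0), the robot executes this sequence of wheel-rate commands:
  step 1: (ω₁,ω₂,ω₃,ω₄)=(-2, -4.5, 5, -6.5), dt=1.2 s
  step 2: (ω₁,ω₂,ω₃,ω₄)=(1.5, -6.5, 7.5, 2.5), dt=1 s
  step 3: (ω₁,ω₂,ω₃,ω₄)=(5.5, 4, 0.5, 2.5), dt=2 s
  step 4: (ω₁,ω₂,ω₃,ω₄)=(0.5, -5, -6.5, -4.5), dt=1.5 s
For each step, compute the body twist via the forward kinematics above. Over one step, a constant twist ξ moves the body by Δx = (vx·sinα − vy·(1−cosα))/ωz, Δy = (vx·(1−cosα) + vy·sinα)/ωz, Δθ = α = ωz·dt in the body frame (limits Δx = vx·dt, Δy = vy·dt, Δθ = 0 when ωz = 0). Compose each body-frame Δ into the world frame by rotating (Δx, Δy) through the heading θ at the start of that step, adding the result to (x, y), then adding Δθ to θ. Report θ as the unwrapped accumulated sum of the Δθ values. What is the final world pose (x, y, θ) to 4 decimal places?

(-0.4802, 0.3315, -2.2401)

step 1: ξ=(vx,vy,ωz)=(-0.2000, 0.2250, -0.9211), dt=1.2 → body Δ=(-0.0594, 0.3380, -1.1053) → world pose (-0.0594, 0.3380, -1.1053)
step 2: ξ=(vx,vy,ωz)=(0.1250, -0.0750, -0.8553), dt=1.0 → body Δ=(0.0801, -0.1165, -0.8553) → world pose (-0.1275, 0.2141, -1.9605)
step 3: ξ=(vx,vy,ωz)=(0.3125, -0.0875, 0.0329), dt=2.0 → body Δ=(0.6303, -0.1543, 0.0658) → world pose (-0.5097, -0.3103, -1.8947)
step 4: ξ=(vx,vy,ωz)=(-0.3875, -0.1875, -0.2303), dt=1.5 → body Δ=(-0.6179, -0.1763, -0.3454) → world pose (-0.4802, 0.3315, -2.2401)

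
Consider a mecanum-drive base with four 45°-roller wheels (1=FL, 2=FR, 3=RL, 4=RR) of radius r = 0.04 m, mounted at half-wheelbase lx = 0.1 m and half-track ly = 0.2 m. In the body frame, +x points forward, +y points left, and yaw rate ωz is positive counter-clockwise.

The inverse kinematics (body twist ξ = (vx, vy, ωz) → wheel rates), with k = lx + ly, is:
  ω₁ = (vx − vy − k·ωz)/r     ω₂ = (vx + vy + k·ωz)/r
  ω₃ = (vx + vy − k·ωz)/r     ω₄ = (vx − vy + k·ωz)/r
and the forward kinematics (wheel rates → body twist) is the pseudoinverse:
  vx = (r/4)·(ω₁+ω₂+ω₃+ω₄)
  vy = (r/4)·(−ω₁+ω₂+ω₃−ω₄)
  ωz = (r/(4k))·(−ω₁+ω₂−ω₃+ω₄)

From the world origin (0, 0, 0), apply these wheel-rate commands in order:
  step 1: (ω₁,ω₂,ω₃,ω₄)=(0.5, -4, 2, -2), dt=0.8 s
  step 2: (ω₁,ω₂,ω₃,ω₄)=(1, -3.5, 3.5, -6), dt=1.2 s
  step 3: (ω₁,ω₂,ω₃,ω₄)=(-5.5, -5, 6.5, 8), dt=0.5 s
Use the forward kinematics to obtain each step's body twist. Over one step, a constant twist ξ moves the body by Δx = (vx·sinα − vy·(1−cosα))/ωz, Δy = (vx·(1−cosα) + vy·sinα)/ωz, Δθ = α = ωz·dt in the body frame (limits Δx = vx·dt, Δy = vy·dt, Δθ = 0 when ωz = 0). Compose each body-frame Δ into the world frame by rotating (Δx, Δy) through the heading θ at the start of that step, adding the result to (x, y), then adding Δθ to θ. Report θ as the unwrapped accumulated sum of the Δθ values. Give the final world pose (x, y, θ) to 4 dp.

step 1: ξ=(vx,vy,ωz)=(-0.0350, -0.0050, -0.2833), dt=0.8 → body Δ=(-0.0282, -0.0008, -0.2267) → world pose (-0.0282, -0.0008, -0.2267)
step 2: ξ=(vx,vy,ωz)=(-0.0500, 0.0500, -0.4667), dt=1.2 → body Δ=(-0.0405, 0.0733, -0.5600) → world pose (-0.0513, 0.0797, -0.7867)
step 3: ξ=(vx,vy,ωz)=(0.0400, -0.0100, 0.0667), dt=0.5 → body Δ=(0.0201, -0.0047, 0.0333) → world pose (-0.0404, 0.0622, -0.7533)

(-0.0404, 0.0622, -0.7533)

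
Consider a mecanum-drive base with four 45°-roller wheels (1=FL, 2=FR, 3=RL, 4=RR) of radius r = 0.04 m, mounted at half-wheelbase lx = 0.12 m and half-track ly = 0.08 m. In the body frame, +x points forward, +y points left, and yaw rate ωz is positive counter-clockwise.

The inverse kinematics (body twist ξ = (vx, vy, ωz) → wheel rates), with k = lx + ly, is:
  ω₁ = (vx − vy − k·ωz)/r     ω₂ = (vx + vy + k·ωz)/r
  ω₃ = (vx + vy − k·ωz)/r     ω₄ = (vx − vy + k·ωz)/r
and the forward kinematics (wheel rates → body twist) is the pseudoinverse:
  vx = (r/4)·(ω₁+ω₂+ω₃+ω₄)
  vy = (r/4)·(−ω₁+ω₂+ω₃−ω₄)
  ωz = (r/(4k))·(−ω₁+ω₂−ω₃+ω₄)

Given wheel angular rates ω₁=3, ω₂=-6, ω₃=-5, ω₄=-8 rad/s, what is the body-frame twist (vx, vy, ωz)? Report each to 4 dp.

k = lx + ly = 0.12 + 0.08 = 0.2000
ω₁+ω₂+ω₃+ω₄ = -16.0000  →  vx = (0.04/4)·-16.0000 = -0.1600
−ω₁+ω₂+ω₃−ω₄ = -6.0000  →  vy = (0.04/4)·-6.0000 = -0.0600
−ω₁+ω₂−ω₃+ω₄ = -12.0000  →  ωz = (0.04/0.8000)·-12.0000 = -0.6000

(-0.1600, -0.0600, -0.6000)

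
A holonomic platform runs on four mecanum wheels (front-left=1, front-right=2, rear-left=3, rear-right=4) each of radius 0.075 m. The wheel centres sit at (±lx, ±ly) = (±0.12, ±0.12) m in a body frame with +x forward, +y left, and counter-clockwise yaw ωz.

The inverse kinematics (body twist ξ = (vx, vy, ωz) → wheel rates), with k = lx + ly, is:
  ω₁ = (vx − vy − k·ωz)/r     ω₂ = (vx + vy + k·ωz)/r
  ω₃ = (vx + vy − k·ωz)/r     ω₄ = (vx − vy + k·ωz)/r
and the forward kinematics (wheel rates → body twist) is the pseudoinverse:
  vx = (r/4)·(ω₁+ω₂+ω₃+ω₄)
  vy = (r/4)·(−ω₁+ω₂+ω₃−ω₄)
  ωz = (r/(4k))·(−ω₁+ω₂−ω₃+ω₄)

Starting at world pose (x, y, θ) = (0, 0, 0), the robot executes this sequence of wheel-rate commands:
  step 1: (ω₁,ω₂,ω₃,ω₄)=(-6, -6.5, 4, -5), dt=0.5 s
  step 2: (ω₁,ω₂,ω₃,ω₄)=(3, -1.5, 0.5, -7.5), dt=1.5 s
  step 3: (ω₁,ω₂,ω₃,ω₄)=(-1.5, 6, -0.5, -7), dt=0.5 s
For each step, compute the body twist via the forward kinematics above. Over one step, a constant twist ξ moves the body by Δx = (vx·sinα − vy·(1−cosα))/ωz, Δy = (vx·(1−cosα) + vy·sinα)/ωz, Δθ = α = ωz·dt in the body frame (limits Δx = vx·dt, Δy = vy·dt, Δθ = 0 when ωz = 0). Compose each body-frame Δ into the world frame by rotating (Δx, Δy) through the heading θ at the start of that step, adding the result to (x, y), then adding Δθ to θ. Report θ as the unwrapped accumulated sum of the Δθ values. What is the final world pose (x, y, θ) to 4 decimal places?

(0.0417, 0.2630, -1.7969)

step 1: ξ=(vx,vy,ωz)=(-0.2531, 0.1594, -0.7422), dt=0.5 → body Δ=(-0.1091, 0.1011, -0.3711) → world pose (-0.1091, 0.1011, -0.3711)
step 2: ξ=(vx,vy,ωz)=(-0.1031, 0.0656, -0.9766), dt=1.5 → body Δ=(-0.0449, 0.1613, -1.4648) → world pose (-0.0924, 0.2677, -1.8359)
step 3: ξ=(vx,vy,ωz)=(-0.0563, 0.2625, 0.0781), dt=0.5 → body Δ=(-0.0307, 0.1307, 0.0391) → world pose (0.0417, 0.2630, -1.7969)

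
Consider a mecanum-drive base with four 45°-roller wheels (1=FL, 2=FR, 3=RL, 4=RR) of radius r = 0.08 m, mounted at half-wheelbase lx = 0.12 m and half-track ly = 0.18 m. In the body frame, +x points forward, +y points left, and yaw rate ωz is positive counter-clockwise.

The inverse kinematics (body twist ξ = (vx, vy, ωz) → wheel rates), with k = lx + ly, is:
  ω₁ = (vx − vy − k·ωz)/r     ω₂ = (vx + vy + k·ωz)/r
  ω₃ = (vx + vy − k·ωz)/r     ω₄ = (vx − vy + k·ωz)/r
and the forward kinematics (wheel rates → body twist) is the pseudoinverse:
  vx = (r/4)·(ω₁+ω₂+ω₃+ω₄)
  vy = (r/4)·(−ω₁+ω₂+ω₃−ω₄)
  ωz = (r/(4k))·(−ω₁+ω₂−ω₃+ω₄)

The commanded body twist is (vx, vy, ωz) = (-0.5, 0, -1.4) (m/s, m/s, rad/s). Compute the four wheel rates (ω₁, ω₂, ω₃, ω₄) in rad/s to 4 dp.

k = lx + ly = 0.12 + 0.18 = 0.3000;  k·ωz = 0.3000·-1.4 = -0.4200
ω₁ (FL) = (vx − vy − k·ωz)/r = -0.0800/0.08 = -1.0000
ω₂ (FR) = (vx + vy + k·ωz)/r = -0.9200/0.08 = -11.5000
ω₃ (RL) = (vx + vy − k·ωz)/r = -0.0800/0.08 = -1.0000
ω₄ (RR) = (vx − vy + k·ωz)/r = -0.9200/0.08 = -11.5000

(-1.0000, -11.5000, -1.0000, -11.5000)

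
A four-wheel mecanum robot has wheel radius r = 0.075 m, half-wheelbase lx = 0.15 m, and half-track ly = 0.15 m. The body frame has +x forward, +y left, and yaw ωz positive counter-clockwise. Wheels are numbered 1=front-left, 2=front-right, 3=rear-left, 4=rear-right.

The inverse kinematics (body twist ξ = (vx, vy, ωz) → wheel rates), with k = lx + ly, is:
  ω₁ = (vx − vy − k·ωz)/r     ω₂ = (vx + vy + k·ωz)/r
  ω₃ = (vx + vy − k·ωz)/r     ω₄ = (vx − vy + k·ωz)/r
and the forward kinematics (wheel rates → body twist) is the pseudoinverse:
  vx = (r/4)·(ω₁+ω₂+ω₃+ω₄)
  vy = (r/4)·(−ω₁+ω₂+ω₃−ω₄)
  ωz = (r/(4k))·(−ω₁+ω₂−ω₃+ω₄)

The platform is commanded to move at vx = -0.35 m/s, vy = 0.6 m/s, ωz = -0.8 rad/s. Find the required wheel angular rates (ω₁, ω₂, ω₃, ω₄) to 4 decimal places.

k = lx + ly = 0.15 + 0.15 = 0.3000;  k·ωz = 0.3000·-0.8 = -0.2400
ω₁ (FL) = (vx − vy − k·ωz)/r = -0.7100/0.075 = -9.4667
ω₂ (FR) = (vx + vy + k·ωz)/r = 0.0100/0.075 = 0.1333
ω₃ (RL) = (vx + vy − k·ωz)/r = 0.4900/0.075 = 6.5333
ω₄ (RR) = (vx − vy + k·ωz)/r = -1.1900/0.075 = -15.8667

(-9.4667, 0.1333, 6.5333, -15.8667)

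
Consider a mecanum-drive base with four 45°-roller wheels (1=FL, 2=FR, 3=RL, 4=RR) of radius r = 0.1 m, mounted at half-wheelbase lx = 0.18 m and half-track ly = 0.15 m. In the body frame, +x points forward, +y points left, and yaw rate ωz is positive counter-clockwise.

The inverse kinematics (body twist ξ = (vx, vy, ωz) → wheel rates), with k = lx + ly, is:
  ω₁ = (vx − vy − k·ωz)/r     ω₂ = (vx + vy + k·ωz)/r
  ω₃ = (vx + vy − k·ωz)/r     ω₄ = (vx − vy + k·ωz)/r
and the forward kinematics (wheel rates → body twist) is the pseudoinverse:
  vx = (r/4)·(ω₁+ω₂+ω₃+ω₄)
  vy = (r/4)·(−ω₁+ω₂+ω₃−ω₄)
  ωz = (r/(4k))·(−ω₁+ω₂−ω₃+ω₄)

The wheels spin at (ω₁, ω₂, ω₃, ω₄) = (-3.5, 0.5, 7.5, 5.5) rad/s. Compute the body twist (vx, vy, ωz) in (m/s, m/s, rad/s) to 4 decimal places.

(0.2500, 0.1500, 0.1515)

k = lx + ly = 0.18 + 0.15 = 0.3300
ω₁+ω₂+ω₃+ω₄ = 10.0000  →  vx = (0.1/4)·10.0000 = 0.2500
−ω₁+ω₂+ω₃−ω₄ = 6.0000  →  vy = (0.1/4)·6.0000 = 0.1500
−ω₁+ω₂−ω₃+ω₄ = 2.0000  →  ωz = (0.1/1.3200)·2.0000 = 0.1515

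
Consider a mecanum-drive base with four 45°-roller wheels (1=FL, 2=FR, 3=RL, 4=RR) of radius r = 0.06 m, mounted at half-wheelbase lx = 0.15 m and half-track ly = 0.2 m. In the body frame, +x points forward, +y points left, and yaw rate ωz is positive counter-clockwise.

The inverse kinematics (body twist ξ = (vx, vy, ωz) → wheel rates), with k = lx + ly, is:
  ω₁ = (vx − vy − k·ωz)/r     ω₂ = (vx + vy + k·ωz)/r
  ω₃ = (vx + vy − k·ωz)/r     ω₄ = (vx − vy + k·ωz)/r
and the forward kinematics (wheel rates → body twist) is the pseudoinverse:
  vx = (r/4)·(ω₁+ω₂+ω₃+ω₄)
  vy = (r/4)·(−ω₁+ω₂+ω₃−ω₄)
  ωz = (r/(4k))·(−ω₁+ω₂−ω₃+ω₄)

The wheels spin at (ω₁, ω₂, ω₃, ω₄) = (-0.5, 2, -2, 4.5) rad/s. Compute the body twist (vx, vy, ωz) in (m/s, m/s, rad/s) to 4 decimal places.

k = lx + ly = 0.15 + 0.2 = 0.3500
ω₁+ω₂+ω₃+ω₄ = 4.0000  →  vx = (0.06/4)·4.0000 = 0.0600
−ω₁+ω₂+ω₃−ω₄ = -4.0000  →  vy = (0.06/4)·-4.0000 = -0.0600
−ω₁+ω₂−ω₃+ω₄ = 9.0000  →  ωz = (0.06/1.4000)·9.0000 = 0.3857

(0.0600, -0.0600, 0.3857)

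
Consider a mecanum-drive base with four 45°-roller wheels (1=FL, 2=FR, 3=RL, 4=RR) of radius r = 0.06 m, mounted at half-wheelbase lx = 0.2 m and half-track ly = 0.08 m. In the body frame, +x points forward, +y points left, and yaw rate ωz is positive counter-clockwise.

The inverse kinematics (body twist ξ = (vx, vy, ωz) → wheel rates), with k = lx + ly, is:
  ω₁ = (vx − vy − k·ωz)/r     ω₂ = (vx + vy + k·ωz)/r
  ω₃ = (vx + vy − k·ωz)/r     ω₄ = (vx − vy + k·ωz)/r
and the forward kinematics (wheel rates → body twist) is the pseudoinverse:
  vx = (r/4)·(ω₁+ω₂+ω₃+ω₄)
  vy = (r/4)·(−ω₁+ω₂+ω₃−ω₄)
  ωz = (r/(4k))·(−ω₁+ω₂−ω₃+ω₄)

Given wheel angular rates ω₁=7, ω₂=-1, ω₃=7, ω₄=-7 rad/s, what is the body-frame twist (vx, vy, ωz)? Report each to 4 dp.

(0.0900, 0.0900, -1.1786)

k = lx + ly = 0.2 + 0.08 = 0.2800
ω₁+ω₂+ω₃+ω₄ = 6.0000  →  vx = (0.06/4)·6.0000 = 0.0900
−ω₁+ω₂+ω₃−ω₄ = 6.0000  →  vy = (0.06/4)·6.0000 = 0.0900
−ω₁+ω₂−ω₃+ω₄ = -22.0000  →  ωz = (0.06/1.1200)·-22.0000 = -1.1786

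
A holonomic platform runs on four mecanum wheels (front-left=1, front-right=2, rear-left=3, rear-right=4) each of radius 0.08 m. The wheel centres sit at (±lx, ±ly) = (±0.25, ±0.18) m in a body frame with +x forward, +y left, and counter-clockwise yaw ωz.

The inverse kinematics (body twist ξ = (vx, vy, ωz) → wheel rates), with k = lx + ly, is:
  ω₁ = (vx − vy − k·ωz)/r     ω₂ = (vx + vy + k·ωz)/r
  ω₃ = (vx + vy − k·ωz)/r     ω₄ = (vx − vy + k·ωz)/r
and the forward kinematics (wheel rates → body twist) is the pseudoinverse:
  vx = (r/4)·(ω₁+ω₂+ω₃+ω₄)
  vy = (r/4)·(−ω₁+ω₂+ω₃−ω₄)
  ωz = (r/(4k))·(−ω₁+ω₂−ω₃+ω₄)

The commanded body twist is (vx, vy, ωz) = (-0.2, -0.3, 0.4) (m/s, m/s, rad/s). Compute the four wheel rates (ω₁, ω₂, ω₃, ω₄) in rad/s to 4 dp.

(-0.9000, -4.1000, -8.4000, 3.4000)

k = lx + ly = 0.25 + 0.18 = 0.4300;  k·ωz = 0.4300·0.4 = 0.1720
ω₁ (FL) = (vx − vy − k·ωz)/r = -0.0720/0.08 = -0.9000
ω₂ (FR) = (vx + vy + k·ωz)/r = -0.3280/0.08 = -4.1000
ω₃ (RL) = (vx + vy − k·ωz)/r = -0.6720/0.08 = -8.4000
ω₄ (RR) = (vx − vy + k·ωz)/r = 0.2720/0.08 = 3.4000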